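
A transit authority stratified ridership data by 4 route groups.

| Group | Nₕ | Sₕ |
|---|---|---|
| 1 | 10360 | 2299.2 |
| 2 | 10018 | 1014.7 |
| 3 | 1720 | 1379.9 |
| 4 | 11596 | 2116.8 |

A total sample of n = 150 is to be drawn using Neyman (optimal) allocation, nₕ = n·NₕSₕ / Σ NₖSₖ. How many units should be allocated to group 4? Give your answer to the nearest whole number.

1: NₕSₕ = 10360·2299.2 = 23819712
2: NₕSₕ = 10018·1014.7 = 10165264.6
3: NₕSₕ = 1720·1379.9 = 2373428
4: NₕSₕ = 11596·2116.8 = 24546412.8
Σ NₕSₕ = 60904817.4.
n_4 = 150·24546412.8/60904817.4 = 60.454... → 60.

60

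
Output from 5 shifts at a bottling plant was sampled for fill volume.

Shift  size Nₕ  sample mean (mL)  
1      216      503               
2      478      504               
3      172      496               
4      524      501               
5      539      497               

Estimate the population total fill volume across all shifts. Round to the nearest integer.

965279

1: 216·503 = 108648
2: 478·504 = 240912
3: 172·496 = 85312
4: 524·501 = 262524
5: 539·497 = 267883
τ̂ = Σ Nₕx̄ₕ = 965279.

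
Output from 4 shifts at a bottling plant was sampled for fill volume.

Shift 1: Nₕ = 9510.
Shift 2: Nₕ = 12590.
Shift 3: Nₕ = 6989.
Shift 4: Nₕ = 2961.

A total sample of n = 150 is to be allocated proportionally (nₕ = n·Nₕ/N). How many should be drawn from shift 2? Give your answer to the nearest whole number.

N = 9510 + 12590 + 6989 + 2961 = 32050.
n_2 = 150·12590/32050 = 58.924... → 59.

59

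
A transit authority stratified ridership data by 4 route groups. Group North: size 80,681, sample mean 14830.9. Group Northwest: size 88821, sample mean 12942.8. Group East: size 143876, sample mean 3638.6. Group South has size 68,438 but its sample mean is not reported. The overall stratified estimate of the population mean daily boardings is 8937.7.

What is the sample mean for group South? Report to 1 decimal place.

7932.5

Σ Nₕx̄ₕ = N·μ, so 68438·x̄_South = 381816·8937.7 − (80681·14830.9 + 88821·12942.8 + 143876·3638.6).
= 3412556863.2 − 2869671495.3 = 542885367.9.
x̄_South = 542885367.9 / 68438 = 7932.514... → 7932.5.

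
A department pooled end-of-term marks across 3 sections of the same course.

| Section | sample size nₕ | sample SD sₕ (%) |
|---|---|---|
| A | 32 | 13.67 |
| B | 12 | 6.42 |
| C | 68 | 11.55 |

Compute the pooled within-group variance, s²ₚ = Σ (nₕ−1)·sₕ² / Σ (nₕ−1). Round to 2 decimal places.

Degrees of freedom: 31 + 11 + 67 = 109.
Σ(nₕ−1)sₕ² = 31·186.8689 + 11·41.2164 + 67·133.4025 = 15184.2838.
s²ₚ = 15184.2838 / 109 = 139.3054... → 139.31.

139.31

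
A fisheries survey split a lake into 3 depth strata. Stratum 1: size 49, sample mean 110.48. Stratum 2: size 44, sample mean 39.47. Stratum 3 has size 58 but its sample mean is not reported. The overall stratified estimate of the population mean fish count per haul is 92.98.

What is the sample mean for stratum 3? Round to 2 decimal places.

Σ Nₕx̄ₕ = N·μ, so 58·x̄_3 = 151·92.98 − (49·110.48 + 44·39.47).
= 14039.98 − 7150.2 = 6889.78.
x̄_3 = 6889.78 / 58 = 118.7893... → 118.79.

118.79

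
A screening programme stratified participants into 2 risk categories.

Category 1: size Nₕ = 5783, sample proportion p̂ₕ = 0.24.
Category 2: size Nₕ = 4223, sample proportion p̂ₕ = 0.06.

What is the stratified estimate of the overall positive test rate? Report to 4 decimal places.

Wₕ = Nₕ/N with N = 10006: 0.5780, 0.4220.
p̂_st = 0.5780·0.24 + 0.4220·0.06 ≈ 0.164032... → 0.1640.

0.1640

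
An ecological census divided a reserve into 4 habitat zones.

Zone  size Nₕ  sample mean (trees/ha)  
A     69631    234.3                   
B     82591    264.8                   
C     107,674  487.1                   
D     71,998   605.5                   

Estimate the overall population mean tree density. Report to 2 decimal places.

x̄_st = (Σ Nₕx̄ₕ) / (Σ Nₕ) = (69631·234.3 + 82591·264.8 + 107674·487.1 + 71998·605.5) / 331894
= 134227434.5 / 331894 = 404.4286... → 404.43.

404.43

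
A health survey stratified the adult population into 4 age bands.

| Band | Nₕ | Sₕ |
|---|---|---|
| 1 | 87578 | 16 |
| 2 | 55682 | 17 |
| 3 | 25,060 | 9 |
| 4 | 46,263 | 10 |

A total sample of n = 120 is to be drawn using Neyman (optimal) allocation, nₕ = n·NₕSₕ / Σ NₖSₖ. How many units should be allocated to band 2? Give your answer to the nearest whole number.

Σ NₕSₕ = 87578·16 + 55682·17 + 25060·9 + 46263·10 = 3036012.
Share for 2: 946594/3036012 = 0.31179.
n_2 = 120 × 0.31179 = 37.415... → 37.

37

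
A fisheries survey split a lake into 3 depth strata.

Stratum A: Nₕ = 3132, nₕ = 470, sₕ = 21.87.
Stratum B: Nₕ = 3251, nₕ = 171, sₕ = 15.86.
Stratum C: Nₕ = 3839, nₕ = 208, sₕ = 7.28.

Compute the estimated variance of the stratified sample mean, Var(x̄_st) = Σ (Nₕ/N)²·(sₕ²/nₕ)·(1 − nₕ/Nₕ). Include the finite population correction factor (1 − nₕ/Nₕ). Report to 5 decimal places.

0.25616

N = 10222; Wₕ = Nₕ/N.
stratum A: (3132/10222)²·21.87²/470·(1 − 470/3132) = 0.08120032
stratum B: (3251/10222)²·15.86²/171·(1 − 171/3251) = 0.14096334
stratum C: (3839/10222)²·7.28²/208·(1 − 208/3839) = 0.03399163
Sum = 0.25615530 → 0.25616.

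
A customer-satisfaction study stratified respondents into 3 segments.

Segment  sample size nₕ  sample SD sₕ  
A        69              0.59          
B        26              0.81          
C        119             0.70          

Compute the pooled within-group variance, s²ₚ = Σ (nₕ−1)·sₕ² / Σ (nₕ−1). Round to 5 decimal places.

A: (69−1)·0.59² = 68·0.3481 = 23.6708
B: (26−1)·0.81² = 25·0.6561 = 16.4025
C: (119−1)·0.70² = 118·0.49 = 57.82
Numerator = 97.8933; denominator = Σ(nₕ−1) = 211.
s²ₚ = 97.8933/211 = 0.4639493... → 0.46395.

0.46395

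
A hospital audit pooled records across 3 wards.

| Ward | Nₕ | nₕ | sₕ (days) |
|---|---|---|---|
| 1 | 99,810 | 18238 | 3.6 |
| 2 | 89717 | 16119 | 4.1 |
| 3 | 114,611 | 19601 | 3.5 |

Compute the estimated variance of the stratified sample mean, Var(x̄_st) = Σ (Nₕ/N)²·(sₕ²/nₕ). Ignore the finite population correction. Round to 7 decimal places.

N = 304138. Term for each stratum: Wₕ²sₕ²/nₕ.
Var(x̄_st) = 0.0000765305 + 0.0000907481 + 0.0000887501 = 0.0002560288 → 0.0002560.

0.0002560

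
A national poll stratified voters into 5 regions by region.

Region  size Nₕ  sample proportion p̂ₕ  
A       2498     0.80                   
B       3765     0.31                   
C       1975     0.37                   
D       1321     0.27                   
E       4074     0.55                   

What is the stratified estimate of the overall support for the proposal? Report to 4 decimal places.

N = 2498 + 3765 + 1975 + 1321 + 4074 = 13633.
Overall proportion = Σ (Nₕ/N)·p̂ₕ.
Σ Nₕp̂ₕ = 1998.4 + 1167.15 + 730.75 + 356.67 + 2240.7 = 6493.67.
6493.67 / 13633 = 0.476320... → 0.4763.

0.4763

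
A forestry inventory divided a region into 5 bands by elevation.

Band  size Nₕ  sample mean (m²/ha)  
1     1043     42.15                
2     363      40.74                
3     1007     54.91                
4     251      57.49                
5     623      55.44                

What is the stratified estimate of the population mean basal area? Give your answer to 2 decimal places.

N = 1043 + 363 + 1007 + 251 + 623 = 3287.
Overall mean = Σ (Nₕ/N)·x̄ₕ — weight by population share, not a simple average.
Σ Nₕx̄ₕ = 1043·42.15 + 363·40.74 + 1007·54.91 + 251·57.49 + 623·55.44 = 43962.45 + 14788.62 + 55294.37 + 14429.99 + 34539.12 = 163014.55.
Divide by N: 163014.55 / 3287 = 49.5937... → 49.59.

49.59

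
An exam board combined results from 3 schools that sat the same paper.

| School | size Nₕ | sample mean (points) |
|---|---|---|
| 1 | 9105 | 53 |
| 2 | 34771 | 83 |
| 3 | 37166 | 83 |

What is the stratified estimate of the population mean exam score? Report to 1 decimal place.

79.6

N = 9105 + 34771 + 37166 = 81042.
The stratified mean weights each stratum mean by its population share Nₕ/N.
Σ Nₕx̄ₕ = 9105·53 + 34771·83 + 37166·83 = 482565 + 2885993 + 3084778 = 6453336.
Divide by N: 6453336 / 81042 = 79.630... → 79.6.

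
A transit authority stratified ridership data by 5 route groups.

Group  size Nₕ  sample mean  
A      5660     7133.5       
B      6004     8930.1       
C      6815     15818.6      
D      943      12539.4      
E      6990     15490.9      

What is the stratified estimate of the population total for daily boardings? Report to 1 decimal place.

321901734.6

Population total = Σ Nₕ·x̄ₕ (each stratum's size times its mean).
5660·7133.5 + 6004·8930.1 + 6815·15818.6 + 943·12539.4 + 6990·15490.9 = 40375610 + 53616320.4 + 107803759 + 11824654.2 + 108281391 = 321901734.6.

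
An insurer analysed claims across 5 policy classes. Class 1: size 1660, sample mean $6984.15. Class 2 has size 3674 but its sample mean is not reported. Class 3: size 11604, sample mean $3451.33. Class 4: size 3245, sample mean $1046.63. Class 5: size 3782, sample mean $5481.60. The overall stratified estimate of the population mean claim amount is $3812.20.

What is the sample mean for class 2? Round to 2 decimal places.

N = 1660 + 3674 + 11604 + 3245 + 3782 = 23965.
Overall total = μ·N = 3812.20·23965 = 91359373.
Subtract the known strata: 1660·6984.15 + 11604·3451.33 + 3245·1046.63 + 3782·5481.60 = 75770647.87.
Remaining total for class 2: 91359373 − 75770647.87 = 15588725.13.
Divide by its size: 15588725.13 / 3674 = 4242.9845... → 4242.98.

4242.98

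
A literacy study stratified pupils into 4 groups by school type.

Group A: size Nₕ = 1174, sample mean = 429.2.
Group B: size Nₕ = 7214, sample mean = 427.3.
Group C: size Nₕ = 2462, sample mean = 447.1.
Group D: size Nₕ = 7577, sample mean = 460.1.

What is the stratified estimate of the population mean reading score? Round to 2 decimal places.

443.55

N = 18427; weights Wₕ = Nₕ/N = (0.0637, 0.3915, 0.1336, 0.4112).
x̄_st = Σ Wₕ·x̄ₕ = 0.0637·429.2 + 0.3915·427.3 + 0.1336·447.1 + 0.4112·460.1 ≈ 443.5535...
→ 443.55.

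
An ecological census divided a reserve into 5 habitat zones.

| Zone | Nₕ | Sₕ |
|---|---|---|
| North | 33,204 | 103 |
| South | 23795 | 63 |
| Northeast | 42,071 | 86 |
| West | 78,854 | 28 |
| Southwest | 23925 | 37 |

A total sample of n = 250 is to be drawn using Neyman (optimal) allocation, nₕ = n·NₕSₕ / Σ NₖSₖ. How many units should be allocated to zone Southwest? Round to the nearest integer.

Σ NₕSₕ = 33204·103 + 23795·63 + 42071·86 + 78854·28 + 23925·37 = 11630340.
Share for Southwest: 885225/11630340 = 0.07611.
n_Southwest = 250 × 0.07611 = 19.028... → 19.

19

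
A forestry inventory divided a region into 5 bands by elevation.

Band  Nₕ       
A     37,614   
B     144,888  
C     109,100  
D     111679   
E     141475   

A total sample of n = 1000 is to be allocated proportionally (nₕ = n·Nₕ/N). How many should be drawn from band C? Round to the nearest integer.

N = 37614 + 144888 + 109100 + 111679 + 141475 = 544756.
n_C = 1000·109100/544756 = 200.273... → 200.

200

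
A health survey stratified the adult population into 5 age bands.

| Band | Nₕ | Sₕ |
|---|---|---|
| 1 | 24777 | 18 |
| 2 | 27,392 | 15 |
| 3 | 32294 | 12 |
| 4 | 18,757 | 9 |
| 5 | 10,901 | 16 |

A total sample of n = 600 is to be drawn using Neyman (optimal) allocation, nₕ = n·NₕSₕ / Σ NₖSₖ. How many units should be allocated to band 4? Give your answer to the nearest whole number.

Σ NₕSₕ = 24777·18 + 27392·15 + 32294·12 + 18757·9 + 10901·16 = 1587623.
Share for 4: 168813/1587623 = 0.10633.
n_4 = 600 × 0.10633 = 63.798... → 64.

64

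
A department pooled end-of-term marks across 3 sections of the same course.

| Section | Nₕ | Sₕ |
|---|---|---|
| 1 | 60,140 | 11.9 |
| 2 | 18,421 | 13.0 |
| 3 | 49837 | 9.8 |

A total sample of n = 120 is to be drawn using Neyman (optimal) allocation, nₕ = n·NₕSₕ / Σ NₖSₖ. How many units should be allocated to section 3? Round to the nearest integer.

Σ NₕSₕ = 60140·11.9 + 18421·13.0 + 49837·9.8 = 1443541.6.
Share for 3: 488402.6/1443541.6 = 0.33834.
n_3 = 120 × 0.33834 = 40.600... → 41.

41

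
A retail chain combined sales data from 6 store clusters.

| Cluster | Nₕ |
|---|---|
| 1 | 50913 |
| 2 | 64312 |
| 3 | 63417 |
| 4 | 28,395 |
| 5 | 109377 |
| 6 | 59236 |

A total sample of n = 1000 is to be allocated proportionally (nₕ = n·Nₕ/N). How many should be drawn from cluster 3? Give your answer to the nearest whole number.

169

Share of cluster 3 = 63417/375650 = 0.16882.
Allocate 1000 × 0.16882 = 168.819... → 169.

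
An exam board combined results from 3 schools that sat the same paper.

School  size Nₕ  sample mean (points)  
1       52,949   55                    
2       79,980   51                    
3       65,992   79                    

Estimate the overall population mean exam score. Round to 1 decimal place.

N = 198921; weights Wₕ = Nₕ/N = (0.2662, 0.4021, 0.3317).
x̄_st = Σ Wₕ·x̄ₕ = 0.2662·55 + 0.4021·51 + 0.3317·79 ≈ 61.354...
→ 61.4.

61.4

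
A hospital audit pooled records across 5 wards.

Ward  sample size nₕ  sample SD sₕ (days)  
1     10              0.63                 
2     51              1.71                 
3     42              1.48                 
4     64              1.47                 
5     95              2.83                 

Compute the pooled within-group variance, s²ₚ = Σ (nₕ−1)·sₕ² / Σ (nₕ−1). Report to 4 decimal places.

1: (10−1)·0.63² = 9·0.3969 = 3.5721
2: (51−1)·1.71² = 50·2.9241 = 146.205
3: (42−1)·1.48² = 41·2.1904 = 89.8064
4: (64−1)·1.47² = 63·2.1609 = 136.1367
5: (95−1)·2.83² = 94·8.0089 = 752.8366
Numerator = 1128.5568; denominator = Σ(nₕ−1) = 257.
s²ₚ = 1128.5568/257 = 4.391272... → 4.3913.

4.3913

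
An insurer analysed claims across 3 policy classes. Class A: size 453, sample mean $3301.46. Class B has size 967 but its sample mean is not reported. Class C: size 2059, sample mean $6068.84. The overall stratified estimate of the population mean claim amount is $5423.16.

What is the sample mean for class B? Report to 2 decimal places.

5042.27

N = 453 + 967 + 2059 = 3479.
Overall total = μ·N = 5423.16·3479 = 18867173.64.
Subtract the known strata: 453·3301.46 + 2059·6068.84 = 13991302.94.
Remaining total for class B: 18867173.64 − 13991302.94 = 4875870.7.
Divide by its size: 4875870.7 / 967 = 5042.2655... → 5042.27.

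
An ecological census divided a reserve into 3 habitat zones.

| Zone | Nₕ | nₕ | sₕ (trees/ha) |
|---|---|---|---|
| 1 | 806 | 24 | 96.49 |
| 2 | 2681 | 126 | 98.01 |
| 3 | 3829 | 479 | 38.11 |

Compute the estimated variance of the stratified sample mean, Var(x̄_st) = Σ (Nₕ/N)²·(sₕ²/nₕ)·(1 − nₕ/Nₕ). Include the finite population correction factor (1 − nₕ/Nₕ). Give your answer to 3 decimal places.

N = 7316; Wₕ = Nₕ/N.
zone 1: (806/7316)²·96.49²/24·(1 − 24/806) = 4.568228
zone 2: (2681/7316)²·98.01²/126·(1 − 126/2681) = 9.756871
zone 3: (3829/7316)²·38.11²/479·(1 − 479/3829) = 0.726650
Sum = 15.051749 → 15.052.

15.052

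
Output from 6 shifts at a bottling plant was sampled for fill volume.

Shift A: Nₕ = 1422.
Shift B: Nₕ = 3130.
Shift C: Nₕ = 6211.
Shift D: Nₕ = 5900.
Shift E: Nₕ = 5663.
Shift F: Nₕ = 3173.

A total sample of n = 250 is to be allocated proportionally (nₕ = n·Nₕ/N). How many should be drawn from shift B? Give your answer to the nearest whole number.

N = 1422 + 3130 + 6211 + 5900 + 5663 + 3173 = 25499.
n_B = 250·3130/25499 = 30.687... → 31.

31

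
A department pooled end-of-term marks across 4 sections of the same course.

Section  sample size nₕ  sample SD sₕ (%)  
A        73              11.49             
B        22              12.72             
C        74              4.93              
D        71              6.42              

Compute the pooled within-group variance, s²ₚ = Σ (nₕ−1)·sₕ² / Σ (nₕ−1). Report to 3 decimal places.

Degrees of freedom: 72 + 21 + 73 + 70 = 236.
Σ(nₕ−1)sₕ² = 72·132.0201 + 21·161.7984 + 73·24.3049 + 70·41.2164 = 17562.6193.
s²ₚ = 17562.6193 / 236 = 74.41788... → 74.418.

74.418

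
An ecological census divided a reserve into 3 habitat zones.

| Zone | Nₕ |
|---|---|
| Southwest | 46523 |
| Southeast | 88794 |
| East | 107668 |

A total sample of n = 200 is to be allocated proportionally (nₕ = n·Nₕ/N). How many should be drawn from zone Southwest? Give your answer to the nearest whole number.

Share of zone Southwest = 46523/242985 = 0.19146.
Allocate 200 × 0.19146 = 38.293... → 38.

38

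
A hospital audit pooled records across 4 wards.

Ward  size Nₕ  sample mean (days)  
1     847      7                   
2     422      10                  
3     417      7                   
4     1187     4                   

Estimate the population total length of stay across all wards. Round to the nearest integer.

Population total = Σ Nₕ·x̄ₕ (each stratum's size times its mean).
847·7 + 422·10 + 417·7 + 1187·4 = 5929 + 4220 + 2919 + 4748 = 17816.

17816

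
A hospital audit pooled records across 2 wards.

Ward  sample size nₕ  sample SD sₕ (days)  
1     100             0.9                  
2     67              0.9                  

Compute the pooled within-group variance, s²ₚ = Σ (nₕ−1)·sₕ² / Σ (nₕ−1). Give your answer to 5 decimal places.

0.81000

1: (100−1)·0.9² = 99·0.81 = 80.19
2: (67−1)·0.9² = 66·0.81 = 53.46
Numerator = 133.65; denominator = Σ(nₕ−1) = 165.
s²ₚ = 133.65/165 = 0.81 → 0.81000.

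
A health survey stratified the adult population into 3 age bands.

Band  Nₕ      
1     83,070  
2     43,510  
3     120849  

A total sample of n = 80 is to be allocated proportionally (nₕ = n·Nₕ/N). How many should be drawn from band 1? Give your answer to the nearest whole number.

N = 83070 + 43510 + 120849 = 247429.
n_1 = 80·83070/247429 = 26.859... → 27.

27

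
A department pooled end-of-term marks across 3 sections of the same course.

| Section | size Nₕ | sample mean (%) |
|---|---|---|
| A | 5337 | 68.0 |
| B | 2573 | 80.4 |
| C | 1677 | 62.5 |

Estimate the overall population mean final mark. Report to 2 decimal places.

x̄_st = (Σ Nₕx̄ₕ) / (Σ Nₕ) = (5337·68.0 + 2573·80.4 + 1677·62.5) / 9587
= 674597.7 / 9587 = 70.3659... → 70.37.

70.37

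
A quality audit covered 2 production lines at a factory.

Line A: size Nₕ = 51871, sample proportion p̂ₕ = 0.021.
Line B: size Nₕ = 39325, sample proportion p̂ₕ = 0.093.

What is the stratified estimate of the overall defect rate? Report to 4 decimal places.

0.0520

N = 51871 + 39325 = 91196.
Overall proportion = Σ (Nₕ/N)·p̂ₕ.
Σ Nₕp̂ₕ = 1089.291 + 3657.225 = 4746.516.
4746.516 / 91196 = 0.052047... → 0.0520.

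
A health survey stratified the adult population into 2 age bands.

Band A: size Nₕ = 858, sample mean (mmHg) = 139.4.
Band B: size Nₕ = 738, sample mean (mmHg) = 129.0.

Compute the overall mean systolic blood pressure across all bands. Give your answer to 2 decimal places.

x̄_st = (Σ Nₕx̄ₕ) / (Σ Nₕ) = (858·139.4 + 738·129.0) / 1596
= 214807.2 / 1596 = 134.5910... → 134.59.

134.59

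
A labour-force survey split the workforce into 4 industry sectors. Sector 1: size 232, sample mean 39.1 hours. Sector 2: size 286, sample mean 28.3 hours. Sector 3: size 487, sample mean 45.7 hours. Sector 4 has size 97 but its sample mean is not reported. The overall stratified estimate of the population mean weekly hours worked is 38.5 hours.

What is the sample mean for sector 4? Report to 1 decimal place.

N = 232 + 286 + 487 + 97 = 1102.
Overall total = μ·N = 38.5·1102 = 42427.
Subtract the known strata: 232·39.1 + 286·28.3 + 487·45.7 = 39420.9.
Remaining total for sector 4: 42427 − 39420.9 = 3006.1.
Divide by its size: 3006.1 / 97 = 30.991... → 31.0.

31.0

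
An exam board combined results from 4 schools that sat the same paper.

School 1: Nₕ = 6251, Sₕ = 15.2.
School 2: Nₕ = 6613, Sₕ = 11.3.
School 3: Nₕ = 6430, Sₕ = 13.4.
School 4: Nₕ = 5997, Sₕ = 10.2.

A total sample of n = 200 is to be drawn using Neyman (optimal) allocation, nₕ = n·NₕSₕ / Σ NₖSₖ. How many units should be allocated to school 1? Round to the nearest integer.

60

Σ NₕSₕ = 6251·15.2 + 6613·11.3 + 6430·13.4 + 5997·10.2 = 317073.5.
Share for 1: 95015.2/317073.5 = 0.29966.
n_1 = 200 × 0.29966 = 59.933... → 60.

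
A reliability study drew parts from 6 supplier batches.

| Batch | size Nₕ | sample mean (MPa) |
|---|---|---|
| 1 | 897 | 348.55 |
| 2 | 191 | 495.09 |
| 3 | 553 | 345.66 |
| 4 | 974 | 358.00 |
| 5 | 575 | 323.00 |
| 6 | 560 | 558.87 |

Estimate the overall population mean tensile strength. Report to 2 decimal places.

385.53

N = 897 + 191 + 553 + 974 + 575 + 560 = 3750.
The stratified mean weights each stratum mean by its population share Nₕ/N.
Σ Nₕx̄ₕ = 897·348.55 + 191·495.09 + 553·345.66 + 974·358.00 + 575·323.00 + 560·558.87 = 312649.35 + 94562.19 + 191149.98 + 348692 + 185725 + 312967.2 = 1445745.72.
Divide by N: 1445745.72 / 3750 = 385.5322... → 385.53.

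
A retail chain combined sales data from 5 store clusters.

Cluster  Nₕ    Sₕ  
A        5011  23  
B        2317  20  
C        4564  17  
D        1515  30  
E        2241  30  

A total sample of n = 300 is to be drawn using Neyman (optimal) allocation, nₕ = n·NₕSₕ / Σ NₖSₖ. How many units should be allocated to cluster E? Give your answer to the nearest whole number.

57

A: NₕSₕ = 5011·23 = 115253
B: NₕSₕ = 2317·20 = 46340
C: NₕSₕ = 4564·17 = 77588
D: NₕSₕ = 1515·30 = 45450
E: NₕSₕ = 2241·30 = 67230
Σ NₕSₕ = 351861.
n_E = 300·67230/351861 = 57.321... → 57.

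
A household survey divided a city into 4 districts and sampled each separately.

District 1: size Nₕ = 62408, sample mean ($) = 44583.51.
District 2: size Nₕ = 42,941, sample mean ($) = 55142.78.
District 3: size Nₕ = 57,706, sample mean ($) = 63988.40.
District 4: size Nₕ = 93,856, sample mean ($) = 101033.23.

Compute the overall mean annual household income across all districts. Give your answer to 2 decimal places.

71329.54

N = 62408 + 42941 + 57706 + 93856 = 256911.
Overall mean = Σ (Nₕ/N)·x̄ₕ — weight by population share, not a simple average.
Σ Nₕx̄ₕ = 62408·44583.51 + 42941·55142.78 + 57706·63988.40 + 93856·101033.23 = 2782367692.08 + 2367886115.98 + 3692514610.4 + 9482574834.88 = 18325343253.34.
Divide by N: 18325343253.34 / 256911 = 71329.5392... → 71329.54.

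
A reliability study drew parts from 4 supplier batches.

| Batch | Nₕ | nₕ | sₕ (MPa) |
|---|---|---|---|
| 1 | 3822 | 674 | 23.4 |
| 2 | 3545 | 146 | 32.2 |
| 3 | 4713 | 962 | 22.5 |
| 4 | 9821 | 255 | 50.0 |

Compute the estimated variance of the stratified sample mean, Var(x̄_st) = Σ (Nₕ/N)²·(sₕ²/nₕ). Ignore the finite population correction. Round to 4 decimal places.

2.2066

N = 21901. Term for each stratum: Wₕ²sₕ²/nₕ.
Var(x̄_st) = 0.0247415 + 0.1860645 + 0.0243701 + 1.9714391 = 2.2066151 → 2.2066.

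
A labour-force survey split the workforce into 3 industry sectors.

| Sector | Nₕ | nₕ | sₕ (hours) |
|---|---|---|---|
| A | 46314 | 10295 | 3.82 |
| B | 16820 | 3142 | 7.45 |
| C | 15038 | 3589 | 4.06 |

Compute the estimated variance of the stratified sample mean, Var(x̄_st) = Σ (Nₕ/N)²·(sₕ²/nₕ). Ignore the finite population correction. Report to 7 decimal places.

N = 78172. Term for each stratum: Wₕ²sₕ²/nₕ.
Var(x̄_st) = 0.0004975337 + 0.0008178166 + 0.0001699638 = 0.0014853140 → 0.0014853.

0.0014853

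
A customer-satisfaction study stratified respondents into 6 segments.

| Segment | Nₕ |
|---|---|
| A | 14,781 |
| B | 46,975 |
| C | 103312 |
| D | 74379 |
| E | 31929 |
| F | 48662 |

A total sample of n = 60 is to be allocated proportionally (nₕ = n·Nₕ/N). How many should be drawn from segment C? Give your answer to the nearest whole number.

Share of segment C = 103312/320038 = 0.32281.
Allocate 60 × 0.32281 = 19.369... → 19.

19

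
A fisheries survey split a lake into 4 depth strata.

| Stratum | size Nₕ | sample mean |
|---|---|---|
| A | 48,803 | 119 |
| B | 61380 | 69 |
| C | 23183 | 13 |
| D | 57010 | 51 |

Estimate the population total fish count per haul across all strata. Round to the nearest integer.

13251666

Population total = Σ Nₕ·x̄ₕ (each stratum's size times its mean).
48803·119 + 61380·69 + 23183·13 + 57010·51 = 5807557 + 4235220 + 301379 + 2907510 = 13251666.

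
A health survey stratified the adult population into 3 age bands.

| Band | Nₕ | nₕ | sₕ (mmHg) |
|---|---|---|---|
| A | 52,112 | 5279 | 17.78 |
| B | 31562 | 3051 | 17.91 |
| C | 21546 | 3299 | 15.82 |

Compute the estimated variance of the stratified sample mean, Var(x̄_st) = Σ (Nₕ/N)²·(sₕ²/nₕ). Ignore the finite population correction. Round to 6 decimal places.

0.027330

N = 105220; Wₕ = Nₕ/N.
band A: (52112/105220)²·17.78²/5279 = 0.014688950
band B: (31562/105220)²·17.91²/3051 = 0.009459788
band C: (21546/105220)²·15.82²/3299 = 0.003181027
Sum = 0.027329764 → 0.027330.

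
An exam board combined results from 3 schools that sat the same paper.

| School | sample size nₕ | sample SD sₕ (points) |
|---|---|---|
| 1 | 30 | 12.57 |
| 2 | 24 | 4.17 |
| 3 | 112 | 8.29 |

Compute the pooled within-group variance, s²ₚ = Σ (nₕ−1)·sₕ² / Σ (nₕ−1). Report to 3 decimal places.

77.365

Degrees of freedom: 29 + 23 + 111 = 163.
Σ(nₕ−1)sₕ² = 29·158.0049 + 23·17.3889 + 111·68.7241 = 12610.4619.
s²ₚ = 12610.4619 / 163 = 77.36480... → 77.365.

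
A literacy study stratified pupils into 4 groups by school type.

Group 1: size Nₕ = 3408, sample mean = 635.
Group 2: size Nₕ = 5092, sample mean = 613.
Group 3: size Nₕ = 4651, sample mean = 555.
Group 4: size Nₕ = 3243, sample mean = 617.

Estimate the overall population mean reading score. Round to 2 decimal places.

N = 3408 + 5092 + 4651 + 3243 = 16394.
The stratified mean weights each stratum mean by its population share Nₕ/N.
Σ Nₕx̄ₕ = 3408·635 + 5092·613 + 4651·555 + 3243·617 = 2164080 + 3121396 + 2581305 + 2000931 = 9867712.
Divide by N: 9867712 / 16394 = 601.9100... → 601.91.

601.91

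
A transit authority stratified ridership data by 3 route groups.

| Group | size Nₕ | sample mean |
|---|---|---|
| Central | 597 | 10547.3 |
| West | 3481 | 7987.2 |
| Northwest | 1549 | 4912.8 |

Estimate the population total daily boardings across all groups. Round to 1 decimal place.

41710108.5

Central: 597·10547.3 = 6296738.1
West: 3481·7987.2 = 27803443.2
Northwest: 1549·4912.8 = 7609927.2
τ̂ = Σ Nₕx̄ₕ = 41710108.5.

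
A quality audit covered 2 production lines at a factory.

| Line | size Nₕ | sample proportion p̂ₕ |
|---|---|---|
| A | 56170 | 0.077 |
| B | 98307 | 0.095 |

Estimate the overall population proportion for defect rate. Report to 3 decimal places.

Wₕ = Nₕ/N with N = 154477: 0.3636, 0.6364.
p̂_st = 0.3636·0.077 + 0.6364·0.095 ≈ 0.08845... → 0.088.

0.088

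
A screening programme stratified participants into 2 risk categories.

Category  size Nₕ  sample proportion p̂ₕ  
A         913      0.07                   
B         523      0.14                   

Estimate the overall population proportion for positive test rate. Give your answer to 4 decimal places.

N = 913 + 523 = 1436.
Overall proportion = Σ (Nₕ/N)·p̂ₕ.
Σ Nₕp̂ₕ = 63.91 + 73.22 = 137.13.
137.13 / 1436 = 0.095494... → 0.0955.

0.0955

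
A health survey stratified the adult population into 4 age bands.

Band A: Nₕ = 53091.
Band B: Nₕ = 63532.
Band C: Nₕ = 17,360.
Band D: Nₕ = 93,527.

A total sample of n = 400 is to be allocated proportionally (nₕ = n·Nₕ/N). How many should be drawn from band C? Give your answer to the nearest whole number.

N = 53091 + 63532 + 17360 + 93527 = 227510.
n_C = 400·17360/227510 = 30.522... → 31.

31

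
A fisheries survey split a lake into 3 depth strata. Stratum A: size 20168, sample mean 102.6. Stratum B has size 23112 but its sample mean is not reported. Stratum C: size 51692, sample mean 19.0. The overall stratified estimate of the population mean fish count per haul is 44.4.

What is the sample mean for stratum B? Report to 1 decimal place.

N = 20168 + 23112 + 51692 = 94972.
Overall total = μ·N = 44.4·94972 = 4216756.8.
Subtract the known strata: 20168·102.6 + 51692·19.0 = 3051384.8.
Remaining total for stratum B: 4216756.8 − 3051384.8 = 1165372.
Divide by its size: 1165372 / 23112 = 50.423... → 50.4.

50.4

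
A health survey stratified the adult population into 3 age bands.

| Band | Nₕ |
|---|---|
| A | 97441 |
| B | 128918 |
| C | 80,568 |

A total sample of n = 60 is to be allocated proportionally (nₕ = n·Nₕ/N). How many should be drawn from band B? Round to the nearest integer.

25

Share of band B = 128918/306927 = 0.42003.
Allocate 60 × 0.42003 = 25.202... → 25.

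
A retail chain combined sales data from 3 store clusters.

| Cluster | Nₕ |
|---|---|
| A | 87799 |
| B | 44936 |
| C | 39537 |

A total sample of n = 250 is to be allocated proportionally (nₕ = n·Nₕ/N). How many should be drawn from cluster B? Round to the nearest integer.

N = 87799 + 44936 + 39537 = 172272.
n_B = 250·44936/172272 = 65.211... → 65.

65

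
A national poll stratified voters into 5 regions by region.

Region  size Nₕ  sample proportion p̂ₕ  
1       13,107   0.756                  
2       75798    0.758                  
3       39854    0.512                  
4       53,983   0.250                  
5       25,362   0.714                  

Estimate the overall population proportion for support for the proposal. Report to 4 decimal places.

Wₕ = Nₕ/N with N = 208104: 0.0630, 0.3642, 0.1915, 0.2594, 0.1219.
p̂_st = 0.0630·0.756 + 0.3642·0.758 + 0.1915·0.512 + 0.2594·0.250 + 0.1219·0.714 ≈ 0.573623... → 0.5736.

0.5736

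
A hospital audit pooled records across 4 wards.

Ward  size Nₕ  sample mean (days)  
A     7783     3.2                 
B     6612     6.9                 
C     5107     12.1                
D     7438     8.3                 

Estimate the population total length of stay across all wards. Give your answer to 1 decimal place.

A: 7783·3.2 = 24905.6
B: 6612·6.9 = 45622.8
C: 5107·12.1 = 61794.7
D: 7438·8.3 = 61735.4
τ̂ = Σ Nₕx̄ₕ = 194058.5.

194058.5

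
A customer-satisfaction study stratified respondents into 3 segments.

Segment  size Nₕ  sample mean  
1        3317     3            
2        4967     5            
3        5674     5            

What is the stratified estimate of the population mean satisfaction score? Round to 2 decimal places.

N = 13958; weights Wₕ = Nₕ/N = (0.2376, 0.3559, 0.4065).
x̄_st = Σ Wₕ·x̄ₕ = 0.2376·3 + 0.3559·5 + 0.4065·5 ≈ 4.5247...
→ 4.52.

4.52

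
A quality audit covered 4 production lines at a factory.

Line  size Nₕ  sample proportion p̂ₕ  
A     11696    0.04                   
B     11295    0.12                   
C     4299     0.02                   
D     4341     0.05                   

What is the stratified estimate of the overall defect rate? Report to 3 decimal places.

Wₕ = Nₕ/N with N = 31631: 0.3698, 0.3571, 0.1359, 0.1372.
p̂_st = 0.3698·0.04 + 0.3571·0.12 + 0.1359·0.02 + 0.1372·0.05 ≈ 0.06722... → 0.067.

0.067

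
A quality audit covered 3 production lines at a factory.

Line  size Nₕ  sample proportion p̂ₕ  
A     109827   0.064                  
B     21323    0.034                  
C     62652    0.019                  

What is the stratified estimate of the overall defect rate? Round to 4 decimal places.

Wₕ = Nₕ/N with N = 193802: 0.5667, 0.1100, 0.3233.
p̂_st = 0.5667·0.064 + 0.1100·0.034 + 0.3233·0.019 ≈ 0.046152... → 0.0462.

0.0462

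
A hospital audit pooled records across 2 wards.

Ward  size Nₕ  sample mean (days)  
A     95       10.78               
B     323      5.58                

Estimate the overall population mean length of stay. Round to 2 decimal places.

6.76

x̄_st = (Σ Nₕx̄ₕ) / (Σ Nₕ) = (95·10.78 + 323·5.58) / 418
= 2826.44 / 418 = 6.7618... → 6.76.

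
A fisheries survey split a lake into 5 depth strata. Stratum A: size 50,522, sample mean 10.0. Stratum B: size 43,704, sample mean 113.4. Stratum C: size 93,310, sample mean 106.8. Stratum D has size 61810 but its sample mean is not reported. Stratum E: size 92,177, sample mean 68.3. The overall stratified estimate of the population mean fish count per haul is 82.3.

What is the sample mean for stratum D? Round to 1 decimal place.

Σ Nₕx̄ₕ = N·μ, so 61810·x̄_D = 341523·82.3 − (50522·10.0 + 43704·113.4 + 93310·106.8 + 92177·68.3).
= 28107342.9 − 21722450.7 = 6384892.2.
x̄_D = 6384892.2 / 61810 = 103.299... → 103.3.

103.3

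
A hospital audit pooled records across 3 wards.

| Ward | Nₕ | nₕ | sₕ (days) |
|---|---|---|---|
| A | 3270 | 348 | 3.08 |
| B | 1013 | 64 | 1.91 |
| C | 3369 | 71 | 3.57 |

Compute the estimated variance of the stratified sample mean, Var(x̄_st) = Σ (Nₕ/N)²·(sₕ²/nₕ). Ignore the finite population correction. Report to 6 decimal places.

N = 7652; Wₕ = Nₕ/N.
ward A: (3270/7652)²·3.08²/348 = 0.004978148
ward B: (1013/7652)²·1.91²/64 = 0.000998978
ward C: (3369/7652)²·3.57²/71 = 0.034796069
Sum = 0.040773194 → 0.040773.

0.040773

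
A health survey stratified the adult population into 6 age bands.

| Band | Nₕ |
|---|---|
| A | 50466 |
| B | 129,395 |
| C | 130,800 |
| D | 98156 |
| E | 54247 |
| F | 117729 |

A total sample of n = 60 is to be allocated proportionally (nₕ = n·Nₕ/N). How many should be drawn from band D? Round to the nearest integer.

Share of band D = 98156/580793 = 0.16900.
Allocate 60 × 0.16900 = 10.140... → 10.

10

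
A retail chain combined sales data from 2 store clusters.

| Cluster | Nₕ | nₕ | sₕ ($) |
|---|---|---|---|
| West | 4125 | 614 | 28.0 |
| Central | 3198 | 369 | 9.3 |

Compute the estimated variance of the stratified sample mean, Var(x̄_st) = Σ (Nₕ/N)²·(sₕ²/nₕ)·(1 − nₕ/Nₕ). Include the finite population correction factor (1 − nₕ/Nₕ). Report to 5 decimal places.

0.38439

N = 7323; Wₕ = Nₕ/N.
cluster West: (4125/7323)²·28.0²/614·(1 − 614/4125) = 0.34484537
cluster Central: (3198/7323)²·9.3²/369·(1 − 369/3198) = 0.03954330
Sum = 0.38438867 → 0.38439.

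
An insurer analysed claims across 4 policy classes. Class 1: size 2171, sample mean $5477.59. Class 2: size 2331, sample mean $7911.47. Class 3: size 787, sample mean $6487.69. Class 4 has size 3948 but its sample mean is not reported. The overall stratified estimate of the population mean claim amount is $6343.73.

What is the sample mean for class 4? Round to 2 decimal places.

5865.69

Σ Nₕx̄ₕ = N·μ, so 3948·x̄_4 = 9237·6343.73 − (2171·5477.59 + 2331·7911.47 + 787·6487.69).
= 58597034.01 − 35439296.49 = 23157737.52.
x̄_4 = 23157737.52 / 3948 = 5865.6883... → 5865.69.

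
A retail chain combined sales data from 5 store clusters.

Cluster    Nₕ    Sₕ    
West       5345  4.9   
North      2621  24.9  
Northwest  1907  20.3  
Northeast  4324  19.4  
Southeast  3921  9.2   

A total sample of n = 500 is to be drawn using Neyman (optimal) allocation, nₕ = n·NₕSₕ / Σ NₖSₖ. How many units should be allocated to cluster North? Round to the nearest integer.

130

Σ NₕSₕ = 5345·4.9 + 2621·24.9 + 1907·20.3 + 4324·19.4 + 3921·9.2 = 250124.3.
Share for North: 65262.9/250124.3 = 0.26092.
n_North = 500 × 0.26092 = 130.461... → 130.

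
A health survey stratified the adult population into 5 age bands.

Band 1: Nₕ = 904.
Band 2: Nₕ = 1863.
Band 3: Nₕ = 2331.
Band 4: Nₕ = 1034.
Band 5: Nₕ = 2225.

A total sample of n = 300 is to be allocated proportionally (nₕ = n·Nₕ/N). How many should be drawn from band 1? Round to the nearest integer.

N = 904 + 1863 + 2331 + 1034 + 2225 = 8357.
n_1 = 300·904/8357 = 32.452... → 32.

32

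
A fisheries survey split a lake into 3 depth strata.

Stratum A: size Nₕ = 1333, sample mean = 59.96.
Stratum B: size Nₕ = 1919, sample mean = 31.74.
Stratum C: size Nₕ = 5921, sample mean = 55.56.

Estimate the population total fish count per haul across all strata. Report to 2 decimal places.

469806.50

A: 1333·59.96 = 79926.68
B: 1919·31.74 = 60909.06
C: 5921·55.56 = 328970.76
τ̂ = Σ Nₕx̄ₕ = 469806.50.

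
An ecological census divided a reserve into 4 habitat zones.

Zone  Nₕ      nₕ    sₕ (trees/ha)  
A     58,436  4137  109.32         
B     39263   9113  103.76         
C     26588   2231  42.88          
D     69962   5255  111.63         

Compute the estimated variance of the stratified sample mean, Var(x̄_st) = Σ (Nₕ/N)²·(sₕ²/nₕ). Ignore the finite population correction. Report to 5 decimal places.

0.63275

N = 194249; Wₕ = Nₕ/N.
zone A: (58436/194249)²·109.32²/4137 = 0.26143101
zone B: (39263/194249)²·103.76²/9113 = 0.04826674
zone C: (26588/194249)²·42.88²/2231 = 0.01544058
zone D: (69962/194249)²·111.63²/5255 = 0.30760683
Sum = 0.63274516 → 0.63275.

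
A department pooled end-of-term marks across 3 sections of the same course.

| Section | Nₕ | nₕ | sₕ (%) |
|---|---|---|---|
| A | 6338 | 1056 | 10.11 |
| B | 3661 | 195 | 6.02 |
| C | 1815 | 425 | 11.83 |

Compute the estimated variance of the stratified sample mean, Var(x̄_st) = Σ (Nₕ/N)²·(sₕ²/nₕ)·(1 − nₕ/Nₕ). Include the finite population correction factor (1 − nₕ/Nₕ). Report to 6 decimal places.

N = 11814. Term for each stratum: Wₕ²sₕ²/nₕ·(1−nₕ/Nₕ).
Var(x̄_st) = 0.023216411 + 0.016896343 + 0.005952207 = 0.046064962 → 0.046065.

0.046065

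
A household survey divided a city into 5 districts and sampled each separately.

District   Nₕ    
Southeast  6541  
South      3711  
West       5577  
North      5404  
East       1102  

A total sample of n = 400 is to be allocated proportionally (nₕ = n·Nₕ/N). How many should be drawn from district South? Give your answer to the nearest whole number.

Share of district South = 3711/22335 = 0.16615.
Allocate 400 × 0.16615 = 66.461... → 66.

66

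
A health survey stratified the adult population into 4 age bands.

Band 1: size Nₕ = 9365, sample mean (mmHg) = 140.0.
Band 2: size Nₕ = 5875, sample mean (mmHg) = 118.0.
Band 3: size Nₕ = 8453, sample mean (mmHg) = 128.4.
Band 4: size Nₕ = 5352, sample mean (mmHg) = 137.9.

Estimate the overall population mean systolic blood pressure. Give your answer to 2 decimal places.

131.79

x̄_st = (Σ Nₕx̄ₕ) / (Σ Nₕ) = (9365·140.0 + 5875·118.0 + 8453·128.4 + 5352·137.9) / 29045
= 3827756 / 29045 = 131.7871... → 131.79.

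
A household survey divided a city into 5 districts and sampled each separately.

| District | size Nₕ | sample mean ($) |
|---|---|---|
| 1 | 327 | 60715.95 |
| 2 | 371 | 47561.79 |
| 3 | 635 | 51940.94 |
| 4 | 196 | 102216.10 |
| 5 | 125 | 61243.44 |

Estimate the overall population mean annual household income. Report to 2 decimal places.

59354.19

x̄_st = (Σ Nₕx̄ₕ) / (Σ Nₕ) = (327·60715.95 + 371·47561.79 + 635·51940.94 + 196·102216.10 + 125·61243.44) / 1654
= 98171822.24 / 1654 = 59354.1852... → 59354.19.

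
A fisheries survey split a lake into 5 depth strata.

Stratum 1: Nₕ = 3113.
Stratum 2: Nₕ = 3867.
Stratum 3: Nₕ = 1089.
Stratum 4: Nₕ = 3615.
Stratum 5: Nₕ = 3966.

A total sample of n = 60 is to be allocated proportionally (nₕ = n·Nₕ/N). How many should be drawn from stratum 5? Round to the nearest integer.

Share of stratum 5 = 3966/15650 = 0.25342.
Allocate 60 × 0.25342 = 15.205... → 15.

15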